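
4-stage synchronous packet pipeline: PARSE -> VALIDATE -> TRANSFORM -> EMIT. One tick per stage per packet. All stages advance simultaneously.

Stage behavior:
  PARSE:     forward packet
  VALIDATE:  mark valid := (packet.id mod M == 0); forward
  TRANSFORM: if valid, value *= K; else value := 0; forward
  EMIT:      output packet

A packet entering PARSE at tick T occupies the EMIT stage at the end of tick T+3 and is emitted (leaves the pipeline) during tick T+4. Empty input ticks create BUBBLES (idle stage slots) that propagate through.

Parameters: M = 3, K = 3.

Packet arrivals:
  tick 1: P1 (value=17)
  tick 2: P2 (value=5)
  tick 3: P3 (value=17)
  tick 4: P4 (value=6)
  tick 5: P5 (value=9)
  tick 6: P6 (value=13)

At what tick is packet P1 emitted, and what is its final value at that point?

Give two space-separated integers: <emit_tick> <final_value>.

Tick 1: [PARSE:P1(v=17,ok=F), VALIDATE:-, TRANSFORM:-, EMIT:-] out:-; in:P1
Tick 2: [PARSE:P2(v=5,ok=F), VALIDATE:P1(v=17,ok=F), TRANSFORM:-, EMIT:-] out:-; in:P2
Tick 3: [PARSE:P3(v=17,ok=F), VALIDATE:P2(v=5,ok=F), TRANSFORM:P1(v=0,ok=F), EMIT:-] out:-; in:P3
Tick 4: [PARSE:P4(v=6,ok=F), VALIDATE:P3(v=17,ok=T), TRANSFORM:P2(v=0,ok=F), EMIT:P1(v=0,ok=F)] out:-; in:P4
Tick 5: [PARSE:P5(v=9,ok=F), VALIDATE:P4(v=6,ok=F), TRANSFORM:P3(v=51,ok=T), EMIT:P2(v=0,ok=F)] out:P1(v=0); in:P5
Tick 6: [PARSE:P6(v=13,ok=F), VALIDATE:P5(v=9,ok=F), TRANSFORM:P4(v=0,ok=F), EMIT:P3(v=51,ok=T)] out:P2(v=0); in:P6
Tick 7: [PARSE:-, VALIDATE:P6(v=13,ok=T), TRANSFORM:P5(v=0,ok=F), EMIT:P4(v=0,ok=F)] out:P3(v=51); in:-
Tick 8: [PARSE:-, VALIDATE:-, TRANSFORM:P6(v=39,ok=T), EMIT:P5(v=0,ok=F)] out:P4(v=0); in:-
Tick 9: [PARSE:-, VALIDATE:-, TRANSFORM:-, EMIT:P6(v=39,ok=T)] out:P5(v=0); in:-
Tick 10: [PARSE:-, VALIDATE:-, TRANSFORM:-, EMIT:-] out:P6(v=39); in:-
P1: arrives tick 1, valid=False (id=1, id%3=1), emit tick 5, final value 0

Answer: 5 0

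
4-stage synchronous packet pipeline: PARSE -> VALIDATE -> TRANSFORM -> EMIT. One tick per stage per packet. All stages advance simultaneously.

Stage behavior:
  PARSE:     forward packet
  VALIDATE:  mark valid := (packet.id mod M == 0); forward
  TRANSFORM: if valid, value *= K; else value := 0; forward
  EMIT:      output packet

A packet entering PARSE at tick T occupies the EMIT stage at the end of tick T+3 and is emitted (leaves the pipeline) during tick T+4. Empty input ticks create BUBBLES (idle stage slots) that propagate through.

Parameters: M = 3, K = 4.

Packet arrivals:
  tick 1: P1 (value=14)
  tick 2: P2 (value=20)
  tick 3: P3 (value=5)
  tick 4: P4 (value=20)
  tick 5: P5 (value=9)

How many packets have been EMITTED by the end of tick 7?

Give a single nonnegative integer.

Answer: 3

Derivation:
Tick 1: [PARSE:P1(v=14,ok=F), VALIDATE:-, TRANSFORM:-, EMIT:-] out:-; in:P1
Tick 2: [PARSE:P2(v=20,ok=F), VALIDATE:P1(v=14,ok=F), TRANSFORM:-, EMIT:-] out:-; in:P2
Tick 3: [PARSE:P3(v=5,ok=F), VALIDATE:P2(v=20,ok=F), TRANSFORM:P1(v=0,ok=F), EMIT:-] out:-; in:P3
Tick 4: [PARSE:P4(v=20,ok=F), VALIDATE:P3(v=5,ok=T), TRANSFORM:P2(v=0,ok=F), EMIT:P1(v=0,ok=F)] out:-; in:P4
Tick 5: [PARSE:P5(v=9,ok=F), VALIDATE:P4(v=20,ok=F), TRANSFORM:P3(v=20,ok=T), EMIT:P2(v=0,ok=F)] out:P1(v=0); in:P5
Tick 6: [PARSE:-, VALIDATE:P5(v=9,ok=F), TRANSFORM:P4(v=0,ok=F), EMIT:P3(v=20,ok=T)] out:P2(v=0); in:-
Tick 7: [PARSE:-, VALIDATE:-, TRANSFORM:P5(v=0,ok=F), EMIT:P4(v=0,ok=F)] out:P3(v=20); in:-
Emitted by tick 7: ['P1', 'P2', 'P3']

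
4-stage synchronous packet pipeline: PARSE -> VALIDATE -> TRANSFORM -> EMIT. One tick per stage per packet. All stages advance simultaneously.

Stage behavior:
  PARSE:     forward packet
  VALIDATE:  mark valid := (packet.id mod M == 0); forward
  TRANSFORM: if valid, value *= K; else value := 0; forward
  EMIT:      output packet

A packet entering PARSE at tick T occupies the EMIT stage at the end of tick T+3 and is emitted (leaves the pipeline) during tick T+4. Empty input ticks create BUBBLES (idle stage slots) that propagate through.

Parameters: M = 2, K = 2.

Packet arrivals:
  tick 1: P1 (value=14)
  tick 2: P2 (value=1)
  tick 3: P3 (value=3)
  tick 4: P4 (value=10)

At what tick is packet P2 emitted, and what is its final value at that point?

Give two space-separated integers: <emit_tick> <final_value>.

Answer: 6 2

Derivation:
Tick 1: [PARSE:P1(v=14,ok=F), VALIDATE:-, TRANSFORM:-, EMIT:-] out:-; in:P1
Tick 2: [PARSE:P2(v=1,ok=F), VALIDATE:P1(v=14,ok=F), TRANSFORM:-, EMIT:-] out:-; in:P2
Tick 3: [PARSE:P3(v=3,ok=F), VALIDATE:P2(v=1,ok=T), TRANSFORM:P1(v=0,ok=F), EMIT:-] out:-; in:P3
Tick 4: [PARSE:P4(v=10,ok=F), VALIDATE:P3(v=3,ok=F), TRANSFORM:P2(v=2,ok=T), EMIT:P1(v=0,ok=F)] out:-; in:P4
Tick 5: [PARSE:-, VALIDATE:P4(v=10,ok=T), TRANSFORM:P3(v=0,ok=F), EMIT:P2(v=2,ok=T)] out:P1(v=0); in:-
Tick 6: [PARSE:-, VALIDATE:-, TRANSFORM:P4(v=20,ok=T), EMIT:P3(v=0,ok=F)] out:P2(v=2); in:-
Tick 7: [PARSE:-, VALIDATE:-, TRANSFORM:-, EMIT:P4(v=20,ok=T)] out:P3(v=0); in:-
Tick 8: [PARSE:-, VALIDATE:-, TRANSFORM:-, EMIT:-] out:P4(v=20); in:-
P2: arrives tick 2, valid=True (id=2, id%2=0), emit tick 6, final value 2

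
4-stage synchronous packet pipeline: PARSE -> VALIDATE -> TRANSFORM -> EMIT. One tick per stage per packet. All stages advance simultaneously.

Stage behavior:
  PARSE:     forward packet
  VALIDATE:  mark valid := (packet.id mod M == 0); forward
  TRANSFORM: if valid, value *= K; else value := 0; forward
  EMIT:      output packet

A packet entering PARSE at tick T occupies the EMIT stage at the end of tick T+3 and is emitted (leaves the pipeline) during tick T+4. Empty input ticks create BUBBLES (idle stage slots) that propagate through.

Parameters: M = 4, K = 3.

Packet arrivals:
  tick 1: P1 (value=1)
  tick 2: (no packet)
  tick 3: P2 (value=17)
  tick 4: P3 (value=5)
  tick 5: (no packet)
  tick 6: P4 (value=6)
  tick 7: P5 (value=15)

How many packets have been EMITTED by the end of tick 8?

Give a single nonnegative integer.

Answer: 3

Derivation:
Tick 1: [PARSE:P1(v=1,ok=F), VALIDATE:-, TRANSFORM:-, EMIT:-] out:-; in:P1
Tick 2: [PARSE:-, VALIDATE:P1(v=1,ok=F), TRANSFORM:-, EMIT:-] out:-; in:-
Tick 3: [PARSE:P2(v=17,ok=F), VALIDATE:-, TRANSFORM:P1(v=0,ok=F), EMIT:-] out:-; in:P2
Tick 4: [PARSE:P3(v=5,ok=F), VALIDATE:P2(v=17,ok=F), TRANSFORM:-, EMIT:P1(v=0,ok=F)] out:-; in:P3
Tick 5: [PARSE:-, VALIDATE:P3(v=5,ok=F), TRANSFORM:P2(v=0,ok=F), EMIT:-] out:P1(v=0); in:-
Tick 6: [PARSE:P4(v=6,ok=F), VALIDATE:-, TRANSFORM:P3(v=0,ok=F), EMIT:P2(v=0,ok=F)] out:-; in:P4
Tick 7: [PARSE:P5(v=15,ok=F), VALIDATE:P4(v=6,ok=T), TRANSFORM:-, EMIT:P3(v=0,ok=F)] out:P2(v=0); in:P5
Tick 8: [PARSE:-, VALIDATE:P5(v=15,ok=F), TRANSFORM:P4(v=18,ok=T), EMIT:-] out:P3(v=0); in:-
Emitted by tick 8: ['P1', 'P2', 'P3']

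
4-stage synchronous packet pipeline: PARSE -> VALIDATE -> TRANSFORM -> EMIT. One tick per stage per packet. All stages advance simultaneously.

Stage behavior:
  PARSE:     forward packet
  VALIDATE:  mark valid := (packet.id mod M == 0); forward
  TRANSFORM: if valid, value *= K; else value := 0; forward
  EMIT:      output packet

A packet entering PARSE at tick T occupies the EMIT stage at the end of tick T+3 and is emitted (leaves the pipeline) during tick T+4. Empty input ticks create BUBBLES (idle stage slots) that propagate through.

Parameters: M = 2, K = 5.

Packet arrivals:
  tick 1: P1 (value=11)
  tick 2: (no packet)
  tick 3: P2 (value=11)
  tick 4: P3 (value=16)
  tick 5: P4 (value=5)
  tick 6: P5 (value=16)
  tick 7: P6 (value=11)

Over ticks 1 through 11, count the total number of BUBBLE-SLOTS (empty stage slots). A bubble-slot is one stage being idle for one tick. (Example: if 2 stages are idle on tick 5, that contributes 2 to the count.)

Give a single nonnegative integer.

Answer: 20

Derivation:
Tick 1: [PARSE:P1(v=11,ok=F), VALIDATE:-, TRANSFORM:-, EMIT:-] out:-; bubbles=3
Tick 2: [PARSE:-, VALIDATE:P1(v=11,ok=F), TRANSFORM:-, EMIT:-] out:-; bubbles=3
Tick 3: [PARSE:P2(v=11,ok=F), VALIDATE:-, TRANSFORM:P1(v=0,ok=F), EMIT:-] out:-; bubbles=2
Tick 4: [PARSE:P3(v=16,ok=F), VALIDATE:P2(v=11,ok=T), TRANSFORM:-, EMIT:P1(v=0,ok=F)] out:-; bubbles=1
Tick 5: [PARSE:P4(v=5,ok=F), VALIDATE:P3(v=16,ok=F), TRANSFORM:P2(v=55,ok=T), EMIT:-] out:P1(v=0); bubbles=1
Tick 6: [PARSE:P5(v=16,ok=F), VALIDATE:P4(v=5,ok=T), TRANSFORM:P3(v=0,ok=F), EMIT:P2(v=55,ok=T)] out:-; bubbles=0
Tick 7: [PARSE:P6(v=11,ok=F), VALIDATE:P5(v=16,ok=F), TRANSFORM:P4(v=25,ok=T), EMIT:P3(v=0,ok=F)] out:P2(v=55); bubbles=0
Tick 8: [PARSE:-, VALIDATE:P6(v=11,ok=T), TRANSFORM:P5(v=0,ok=F), EMIT:P4(v=25,ok=T)] out:P3(v=0); bubbles=1
Tick 9: [PARSE:-, VALIDATE:-, TRANSFORM:P6(v=55,ok=T), EMIT:P5(v=0,ok=F)] out:P4(v=25); bubbles=2
Tick 10: [PARSE:-, VALIDATE:-, TRANSFORM:-, EMIT:P6(v=55,ok=T)] out:P5(v=0); bubbles=3
Tick 11: [PARSE:-, VALIDATE:-, TRANSFORM:-, EMIT:-] out:P6(v=55); bubbles=4
Total bubble-slots: 20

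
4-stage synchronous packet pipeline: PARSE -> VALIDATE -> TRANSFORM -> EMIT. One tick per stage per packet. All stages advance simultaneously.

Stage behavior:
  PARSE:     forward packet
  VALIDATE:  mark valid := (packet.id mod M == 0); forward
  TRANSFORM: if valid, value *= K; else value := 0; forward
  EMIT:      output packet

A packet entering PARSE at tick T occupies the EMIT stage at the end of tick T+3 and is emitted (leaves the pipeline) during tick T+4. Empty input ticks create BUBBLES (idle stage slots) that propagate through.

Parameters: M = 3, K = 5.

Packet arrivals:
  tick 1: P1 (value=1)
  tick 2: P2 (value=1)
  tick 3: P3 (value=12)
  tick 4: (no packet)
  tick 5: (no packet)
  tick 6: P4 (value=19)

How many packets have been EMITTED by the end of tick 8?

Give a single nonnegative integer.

Answer: 3

Derivation:
Tick 1: [PARSE:P1(v=1,ok=F), VALIDATE:-, TRANSFORM:-, EMIT:-] out:-; in:P1
Tick 2: [PARSE:P2(v=1,ok=F), VALIDATE:P1(v=1,ok=F), TRANSFORM:-, EMIT:-] out:-; in:P2
Tick 3: [PARSE:P3(v=12,ok=F), VALIDATE:P2(v=1,ok=F), TRANSFORM:P1(v=0,ok=F), EMIT:-] out:-; in:P3
Tick 4: [PARSE:-, VALIDATE:P3(v=12,ok=T), TRANSFORM:P2(v=0,ok=F), EMIT:P1(v=0,ok=F)] out:-; in:-
Tick 5: [PARSE:-, VALIDATE:-, TRANSFORM:P3(v=60,ok=T), EMIT:P2(v=0,ok=F)] out:P1(v=0); in:-
Tick 6: [PARSE:P4(v=19,ok=F), VALIDATE:-, TRANSFORM:-, EMIT:P3(v=60,ok=T)] out:P2(v=0); in:P4
Tick 7: [PARSE:-, VALIDATE:P4(v=19,ok=F), TRANSFORM:-, EMIT:-] out:P3(v=60); in:-
Tick 8: [PARSE:-, VALIDATE:-, TRANSFORM:P4(v=0,ok=F), EMIT:-] out:-; in:-
Emitted by tick 8: ['P1', 'P2', 'P3']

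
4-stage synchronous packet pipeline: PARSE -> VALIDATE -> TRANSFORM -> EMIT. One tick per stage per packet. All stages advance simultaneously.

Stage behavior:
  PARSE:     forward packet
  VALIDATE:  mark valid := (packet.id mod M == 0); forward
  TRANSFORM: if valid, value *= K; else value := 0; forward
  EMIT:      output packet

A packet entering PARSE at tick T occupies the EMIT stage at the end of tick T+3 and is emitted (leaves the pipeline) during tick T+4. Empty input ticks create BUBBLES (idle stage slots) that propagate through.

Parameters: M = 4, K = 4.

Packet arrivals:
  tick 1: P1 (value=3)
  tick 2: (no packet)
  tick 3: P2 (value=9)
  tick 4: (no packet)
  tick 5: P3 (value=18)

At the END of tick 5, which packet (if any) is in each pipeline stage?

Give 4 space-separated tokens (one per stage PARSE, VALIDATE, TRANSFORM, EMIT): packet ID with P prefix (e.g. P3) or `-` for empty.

Tick 1: [PARSE:P1(v=3,ok=F), VALIDATE:-, TRANSFORM:-, EMIT:-] out:-; in:P1
Tick 2: [PARSE:-, VALIDATE:P1(v=3,ok=F), TRANSFORM:-, EMIT:-] out:-; in:-
Tick 3: [PARSE:P2(v=9,ok=F), VALIDATE:-, TRANSFORM:P1(v=0,ok=F), EMIT:-] out:-; in:P2
Tick 4: [PARSE:-, VALIDATE:P2(v=9,ok=F), TRANSFORM:-, EMIT:P1(v=0,ok=F)] out:-; in:-
Tick 5: [PARSE:P3(v=18,ok=F), VALIDATE:-, TRANSFORM:P2(v=0,ok=F), EMIT:-] out:P1(v=0); in:P3
At end of tick 5: ['P3', '-', 'P2', '-']

Answer: P3 - P2 -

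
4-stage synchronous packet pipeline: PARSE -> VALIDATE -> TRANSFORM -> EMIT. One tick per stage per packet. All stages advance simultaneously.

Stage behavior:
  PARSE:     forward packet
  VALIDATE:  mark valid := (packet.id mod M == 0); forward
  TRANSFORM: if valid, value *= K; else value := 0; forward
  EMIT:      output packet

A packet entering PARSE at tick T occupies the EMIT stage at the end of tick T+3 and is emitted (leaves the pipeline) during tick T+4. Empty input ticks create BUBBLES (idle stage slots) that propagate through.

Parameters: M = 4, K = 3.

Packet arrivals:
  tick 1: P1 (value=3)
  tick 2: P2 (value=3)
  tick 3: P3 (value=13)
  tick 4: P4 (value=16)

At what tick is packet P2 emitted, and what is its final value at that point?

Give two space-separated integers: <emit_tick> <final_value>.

Tick 1: [PARSE:P1(v=3,ok=F), VALIDATE:-, TRANSFORM:-, EMIT:-] out:-; in:P1
Tick 2: [PARSE:P2(v=3,ok=F), VALIDATE:P1(v=3,ok=F), TRANSFORM:-, EMIT:-] out:-; in:P2
Tick 3: [PARSE:P3(v=13,ok=F), VALIDATE:P2(v=3,ok=F), TRANSFORM:P1(v=0,ok=F), EMIT:-] out:-; in:P3
Tick 4: [PARSE:P4(v=16,ok=F), VALIDATE:P3(v=13,ok=F), TRANSFORM:P2(v=0,ok=F), EMIT:P1(v=0,ok=F)] out:-; in:P4
Tick 5: [PARSE:-, VALIDATE:P4(v=16,ok=T), TRANSFORM:P3(v=0,ok=F), EMIT:P2(v=0,ok=F)] out:P1(v=0); in:-
Tick 6: [PARSE:-, VALIDATE:-, TRANSFORM:P4(v=48,ok=T), EMIT:P3(v=0,ok=F)] out:P2(v=0); in:-
Tick 7: [PARSE:-, VALIDATE:-, TRANSFORM:-, EMIT:P4(v=48,ok=T)] out:P3(v=0); in:-
Tick 8: [PARSE:-, VALIDATE:-, TRANSFORM:-, EMIT:-] out:P4(v=48); in:-
P2: arrives tick 2, valid=False (id=2, id%4=2), emit tick 6, final value 0

Answer: 6 0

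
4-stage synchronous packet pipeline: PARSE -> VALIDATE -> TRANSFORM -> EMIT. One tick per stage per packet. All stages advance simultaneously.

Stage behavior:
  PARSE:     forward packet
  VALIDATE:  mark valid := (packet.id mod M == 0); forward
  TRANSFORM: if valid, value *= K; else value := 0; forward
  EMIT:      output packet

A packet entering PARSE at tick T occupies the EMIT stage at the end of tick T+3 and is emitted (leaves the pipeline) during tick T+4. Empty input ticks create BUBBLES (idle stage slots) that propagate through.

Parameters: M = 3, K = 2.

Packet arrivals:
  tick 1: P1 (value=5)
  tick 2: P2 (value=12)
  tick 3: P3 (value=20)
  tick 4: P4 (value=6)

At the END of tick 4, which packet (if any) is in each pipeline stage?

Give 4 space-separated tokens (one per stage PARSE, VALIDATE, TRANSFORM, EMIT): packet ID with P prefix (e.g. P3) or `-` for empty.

Answer: P4 P3 P2 P1

Derivation:
Tick 1: [PARSE:P1(v=5,ok=F), VALIDATE:-, TRANSFORM:-, EMIT:-] out:-; in:P1
Tick 2: [PARSE:P2(v=12,ok=F), VALIDATE:P1(v=5,ok=F), TRANSFORM:-, EMIT:-] out:-; in:P2
Tick 3: [PARSE:P3(v=20,ok=F), VALIDATE:P2(v=12,ok=F), TRANSFORM:P1(v=0,ok=F), EMIT:-] out:-; in:P3
Tick 4: [PARSE:P4(v=6,ok=F), VALIDATE:P3(v=20,ok=T), TRANSFORM:P2(v=0,ok=F), EMIT:P1(v=0,ok=F)] out:-; in:P4
At end of tick 4: ['P4', 'P3', 'P2', 'P1']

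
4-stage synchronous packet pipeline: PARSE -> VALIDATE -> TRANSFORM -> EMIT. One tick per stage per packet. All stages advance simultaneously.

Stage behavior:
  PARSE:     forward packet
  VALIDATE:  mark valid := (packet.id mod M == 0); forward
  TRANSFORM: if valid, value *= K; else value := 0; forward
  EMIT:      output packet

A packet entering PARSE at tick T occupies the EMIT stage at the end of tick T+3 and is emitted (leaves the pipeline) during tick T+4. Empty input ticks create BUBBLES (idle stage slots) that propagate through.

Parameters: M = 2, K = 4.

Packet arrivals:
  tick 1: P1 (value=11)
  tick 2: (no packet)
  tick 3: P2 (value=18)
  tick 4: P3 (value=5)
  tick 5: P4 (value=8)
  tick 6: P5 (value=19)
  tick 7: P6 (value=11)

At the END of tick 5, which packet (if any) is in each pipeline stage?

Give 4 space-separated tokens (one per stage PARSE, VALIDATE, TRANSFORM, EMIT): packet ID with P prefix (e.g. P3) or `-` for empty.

Answer: P4 P3 P2 -

Derivation:
Tick 1: [PARSE:P1(v=11,ok=F), VALIDATE:-, TRANSFORM:-, EMIT:-] out:-; in:P1
Tick 2: [PARSE:-, VALIDATE:P1(v=11,ok=F), TRANSFORM:-, EMIT:-] out:-; in:-
Tick 3: [PARSE:P2(v=18,ok=F), VALIDATE:-, TRANSFORM:P1(v=0,ok=F), EMIT:-] out:-; in:P2
Tick 4: [PARSE:P3(v=5,ok=F), VALIDATE:P2(v=18,ok=T), TRANSFORM:-, EMIT:P1(v=0,ok=F)] out:-; in:P3
Tick 5: [PARSE:P4(v=8,ok=F), VALIDATE:P3(v=5,ok=F), TRANSFORM:P2(v=72,ok=T), EMIT:-] out:P1(v=0); in:P4
At end of tick 5: ['P4', 'P3', 'P2', '-']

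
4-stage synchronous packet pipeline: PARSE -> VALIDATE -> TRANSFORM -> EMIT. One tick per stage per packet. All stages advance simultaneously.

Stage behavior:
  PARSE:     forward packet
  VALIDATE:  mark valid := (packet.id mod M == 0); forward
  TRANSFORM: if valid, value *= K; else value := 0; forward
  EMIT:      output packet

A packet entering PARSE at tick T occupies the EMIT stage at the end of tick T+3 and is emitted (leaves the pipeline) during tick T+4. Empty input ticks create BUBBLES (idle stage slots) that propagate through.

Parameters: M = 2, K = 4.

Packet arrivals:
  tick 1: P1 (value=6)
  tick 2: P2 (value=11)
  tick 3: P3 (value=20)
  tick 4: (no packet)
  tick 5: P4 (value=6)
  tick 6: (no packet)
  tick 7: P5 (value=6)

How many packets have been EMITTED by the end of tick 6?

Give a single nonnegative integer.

Tick 1: [PARSE:P1(v=6,ok=F), VALIDATE:-, TRANSFORM:-, EMIT:-] out:-; in:P1
Tick 2: [PARSE:P2(v=11,ok=F), VALIDATE:P1(v=6,ok=F), TRANSFORM:-, EMIT:-] out:-; in:P2
Tick 3: [PARSE:P3(v=20,ok=F), VALIDATE:P2(v=11,ok=T), TRANSFORM:P1(v=0,ok=F), EMIT:-] out:-; in:P3
Tick 4: [PARSE:-, VALIDATE:P3(v=20,ok=F), TRANSFORM:P2(v=44,ok=T), EMIT:P1(v=0,ok=F)] out:-; in:-
Tick 5: [PARSE:P4(v=6,ok=F), VALIDATE:-, TRANSFORM:P3(v=0,ok=F), EMIT:P2(v=44,ok=T)] out:P1(v=0); in:P4
Tick 6: [PARSE:-, VALIDATE:P4(v=6,ok=T), TRANSFORM:-, EMIT:P3(v=0,ok=F)] out:P2(v=44); in:-
Emitted by tick 6: ['P1', 'P2']

Answer: 2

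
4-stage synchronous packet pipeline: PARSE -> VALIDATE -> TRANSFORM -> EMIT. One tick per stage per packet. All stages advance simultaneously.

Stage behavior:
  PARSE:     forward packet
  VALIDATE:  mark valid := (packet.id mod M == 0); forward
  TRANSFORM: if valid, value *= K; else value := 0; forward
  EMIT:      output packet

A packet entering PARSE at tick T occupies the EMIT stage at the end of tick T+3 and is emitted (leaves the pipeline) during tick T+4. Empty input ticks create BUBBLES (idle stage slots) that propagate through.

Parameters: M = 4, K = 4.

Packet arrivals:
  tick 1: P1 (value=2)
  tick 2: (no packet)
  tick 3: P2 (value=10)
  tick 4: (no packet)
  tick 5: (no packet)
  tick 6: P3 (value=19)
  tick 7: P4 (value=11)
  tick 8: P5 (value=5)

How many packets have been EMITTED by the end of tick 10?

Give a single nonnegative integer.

Answer: 3

Derivation:
Tick 1: [PARSE:P1(v=2,ok=F), VALIDATE:-, TRANSFORM:-, EMIT:-] out:-; in:P1
Tick 2: [PARSE:-, VALIDATE:P1(v=2,ok=F), TRANSFORM:-, EMIT:-] out:-; in:-
Tick 3: [PARSE:P2(v=10,ok=F), VALIDATE:-, TRANSFORM:P1(v=0,ok=F), EMIT:-] out:-; in:P2
Tick 4: [PARSE:-, VALIDATE:P2(v=10,ok=F), TRANSFORM:-, EMIT:P1(v=0,ok=F)] out:-; in:-
Tick 5: [PARSE:-, VALIDATE:-, TRANSFORM:P2(v=0,ok=F), EMIT:-] out:P1(v=0); in:-
Tick 6: [PARSE:P3(v=19,ok=F), VALIDATE:-, TRANSFORM:-, EMIT:P2(v=0,ok=F)] out:-; in:P3
Tick 7: [PARSE:P4(v=11,ok=F), VALIDATE:P3(v=19,ok=F), TRANSFORM:-, EMIT:-] out:P2(v=0); in:P4
Tick 8: [PARSE:P5(v=5,ok=F), VALIDATE:P4(v=11,ok=T), TRANSFORM:P3(v=0,ok=F), EMIT:-] out:-; in:P5
Tick 9: [PARSE:-, VALIDATE:P5(v=5,ok=F), TRANSFORM:P4(v=44,ok=T), EMIT:P3(v=0,ok=F)] out:-; in:-
Tick 10: [PARSE:-, VALIDATE:-, TRANSFORM:P5(v=0,ok=F), EMIT:P4(v=44,ok=T)] out:P3(v=0); in:-
Emitted by tick 10: ['P1', 'P2', 'P3']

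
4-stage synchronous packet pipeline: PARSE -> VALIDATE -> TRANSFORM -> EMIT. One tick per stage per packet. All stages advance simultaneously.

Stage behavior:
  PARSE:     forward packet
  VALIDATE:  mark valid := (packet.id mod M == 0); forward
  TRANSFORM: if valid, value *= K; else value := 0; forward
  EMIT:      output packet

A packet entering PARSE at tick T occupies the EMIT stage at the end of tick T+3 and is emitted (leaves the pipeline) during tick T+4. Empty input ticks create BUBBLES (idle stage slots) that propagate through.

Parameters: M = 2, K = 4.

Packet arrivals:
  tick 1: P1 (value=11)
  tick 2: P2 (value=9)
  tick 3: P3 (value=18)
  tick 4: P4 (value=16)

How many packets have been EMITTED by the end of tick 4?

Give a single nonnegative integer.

Answer: 0

Derivation:
Tick 1: [PARSE:P1(v=11,ok=F), VALIDATE:-, TRANSFORM:-, EMIT:-] out:-; in:P1
Tick 2: [PARSE:P2(v=9,ok=F), VALIDATE:P1(v=11,ok=F), TRANSFORM:-, EMIT:-] out:-; in:P2
Tick 3: [PARSE:P3(v=18,ok=F), VALIDATE:P2(v=9,ok=T), TRANSFORM:P1(v=0,ok=F), EMIT:-] out:-; in:P3
Tick 4: [PARSE:P4(v=16,ok=F), VALIDATE:P3(v=18,ok=F), TRANSFORM:P2(v=36,ok=T), EMIT:P1(v=0,ok=F)] out:-; in:P4
Emitted by tick 4: []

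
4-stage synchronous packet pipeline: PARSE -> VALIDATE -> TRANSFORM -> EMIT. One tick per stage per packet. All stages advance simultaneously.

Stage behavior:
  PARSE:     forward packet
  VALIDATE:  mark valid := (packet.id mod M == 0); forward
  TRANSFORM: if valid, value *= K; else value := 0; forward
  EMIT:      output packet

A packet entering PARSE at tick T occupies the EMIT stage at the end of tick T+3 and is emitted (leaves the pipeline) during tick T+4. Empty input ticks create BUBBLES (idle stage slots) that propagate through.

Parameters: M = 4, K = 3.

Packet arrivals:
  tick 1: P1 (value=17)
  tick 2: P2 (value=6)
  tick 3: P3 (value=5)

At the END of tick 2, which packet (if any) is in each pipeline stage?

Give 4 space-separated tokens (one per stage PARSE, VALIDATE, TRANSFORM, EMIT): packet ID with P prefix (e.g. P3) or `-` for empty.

Answer: P2 P1 - -

Derivation:
Tick 1: [PARSE:P1(v=17,ok=F), VALIDATE:-, TRANSFORM:-, EMIT:-] out:-; in:P1
Tick 2: [PARSE:P2(v=6,ok=F), VALIDATE:P1(v=17,ok=F), TRANSFORM:-, EMIT:-] out:-; in:P2
At end of tick 2: ['P2', 'P1', '-', '-']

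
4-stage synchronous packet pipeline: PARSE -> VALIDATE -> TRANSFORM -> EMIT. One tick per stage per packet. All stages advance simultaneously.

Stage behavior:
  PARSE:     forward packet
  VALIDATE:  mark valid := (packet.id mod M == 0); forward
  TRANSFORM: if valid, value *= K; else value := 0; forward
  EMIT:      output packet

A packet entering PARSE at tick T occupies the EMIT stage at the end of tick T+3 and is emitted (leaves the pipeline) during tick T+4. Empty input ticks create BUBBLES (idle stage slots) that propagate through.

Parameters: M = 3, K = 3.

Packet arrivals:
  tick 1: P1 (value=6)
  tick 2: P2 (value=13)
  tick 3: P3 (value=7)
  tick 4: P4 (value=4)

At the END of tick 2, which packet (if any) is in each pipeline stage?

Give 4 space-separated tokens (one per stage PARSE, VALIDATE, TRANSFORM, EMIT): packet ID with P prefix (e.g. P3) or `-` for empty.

Answer: P2 P1 - -

Derivation:
Tick 1: [PARSE:P1(v=6,ok=F), VALIDATE:-, TRANSFORM:-, EMIT:-] out:-; in:P1
Tick 2: [PARSE:P2(v=13,ok=F), VALIDATE:P1(v=6,ok=F), TRANSFORM:-, EMIT:-] out:-; in:P2
At end of tick 2: ['P2', 'P1', '-', '-']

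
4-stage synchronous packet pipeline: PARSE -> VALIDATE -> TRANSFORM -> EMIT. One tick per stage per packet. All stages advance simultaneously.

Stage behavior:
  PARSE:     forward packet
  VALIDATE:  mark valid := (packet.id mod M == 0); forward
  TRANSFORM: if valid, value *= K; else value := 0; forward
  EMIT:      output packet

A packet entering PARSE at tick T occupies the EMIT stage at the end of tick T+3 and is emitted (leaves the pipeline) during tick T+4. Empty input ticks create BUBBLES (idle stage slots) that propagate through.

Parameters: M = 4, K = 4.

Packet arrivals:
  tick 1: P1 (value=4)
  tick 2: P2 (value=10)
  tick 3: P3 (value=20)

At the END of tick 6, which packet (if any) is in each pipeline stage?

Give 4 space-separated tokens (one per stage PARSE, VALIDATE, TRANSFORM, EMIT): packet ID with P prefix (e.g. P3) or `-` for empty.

Answer: - - - P3

Derivation:
Tick 1: [PARSE:P1(v=4,ok=F), VALIDATE:-, TRANSFORM:-, EMIT:-] out:-; in:P1
Tick 2: [PARSE:P2(v=10,ok=F), VALIDATE:P1(v=4,ok=F), TRANSFORM:-, EMIT:-] out:-; in:P2
Tick 3: [PARSE:P3(v=20,ok=F), VALIDATE:P2(v=10,ok=F), TRANSFORM:P1(v=0,ok=F), EMIT:-] out:-; in:P3
Tick 4: [PARSE:-, VALIDATE:P3(v=20,ok=F), TRANSFORM:P2(v=0,ok=F), EMIT:P1(v=0,ok=F)] out:-; in:-
Tick 5: [PARSE:-, VALIDATE:-, TRANSFORM:P3(v=0,ok=F), EMIT:P2(v=0,ok=F)] out:P1(v=0); in:-
Tick 6: [PARSE:-, VALIDATE:-, TRANSFORM:-, EMIT:P3(v=0,ok=F)] out:P2(v=0); in:-
At end of tick 6: ['-', '-', '-', 'P3']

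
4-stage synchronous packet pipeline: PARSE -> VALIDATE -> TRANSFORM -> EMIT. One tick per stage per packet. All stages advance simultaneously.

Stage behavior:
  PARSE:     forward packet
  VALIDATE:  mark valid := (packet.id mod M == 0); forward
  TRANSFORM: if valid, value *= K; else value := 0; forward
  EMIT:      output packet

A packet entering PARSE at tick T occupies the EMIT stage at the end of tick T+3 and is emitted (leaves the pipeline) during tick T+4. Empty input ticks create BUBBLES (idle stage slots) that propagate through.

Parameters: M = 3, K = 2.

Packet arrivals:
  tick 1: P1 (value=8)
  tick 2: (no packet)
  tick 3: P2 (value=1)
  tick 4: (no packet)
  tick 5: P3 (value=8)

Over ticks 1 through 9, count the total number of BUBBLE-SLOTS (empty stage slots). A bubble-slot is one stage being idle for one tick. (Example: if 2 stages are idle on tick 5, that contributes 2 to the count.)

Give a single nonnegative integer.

Answer: 24

Derivation:
Tick 1: [PARSE:P1(v=8,ok=F), VALIDATE:-, TRANSFORM:-, EMIT:-] out:-; bubbles=3
Tick 2: [PARSE:-, VALIDATE:P1(v=8,ok=F), TRANSFORM:-, EMIT:-] out:-; bubbles=3
Tick 3: [PARSE:P2(v=1,ok=F), VALIDATE:-, TRANSFORM:P1(v=0,ok=F), EMIT:-] out:-; bubbles=2
Tick 4: [PARSE:-, VALIDATE:P2(v=1,ok=F), TRANSFORM:-, EMIT:P1(v=0,ok=F)] out:-; bubbles=2
Tick 5: [PARSE:P3(v=8,ok=F), VALIDATE:-, TRANSFORM:P2(v=0,ok=F), EMIT:-] out:P1(v=0); bubbles=2
Tick 6: [PARSE:-, VALIDATE:P3(v=8,ok=T), TRANSFORM:-, EMIT:P2(v=0,ok=F)] out:-; bubbles=2
Tick 7: [PARSE:-, VALIDATE:-, TRANSFORM:P3(v=16,ok=T), EMIT:-] out:P2(v=0); bubbles=3
Tick 8: [PARSE:-, VALIDATE:-, TRANSFORM:-, EMIT:P3(v=16,ok=T)] out:-; bubbles=3
Tick 9: [PARSE:-, VALIDATE:-, TRANSFORM:-, EMIT:-] out:P3(v=16); bubbles=4
Total bubble-slots: 24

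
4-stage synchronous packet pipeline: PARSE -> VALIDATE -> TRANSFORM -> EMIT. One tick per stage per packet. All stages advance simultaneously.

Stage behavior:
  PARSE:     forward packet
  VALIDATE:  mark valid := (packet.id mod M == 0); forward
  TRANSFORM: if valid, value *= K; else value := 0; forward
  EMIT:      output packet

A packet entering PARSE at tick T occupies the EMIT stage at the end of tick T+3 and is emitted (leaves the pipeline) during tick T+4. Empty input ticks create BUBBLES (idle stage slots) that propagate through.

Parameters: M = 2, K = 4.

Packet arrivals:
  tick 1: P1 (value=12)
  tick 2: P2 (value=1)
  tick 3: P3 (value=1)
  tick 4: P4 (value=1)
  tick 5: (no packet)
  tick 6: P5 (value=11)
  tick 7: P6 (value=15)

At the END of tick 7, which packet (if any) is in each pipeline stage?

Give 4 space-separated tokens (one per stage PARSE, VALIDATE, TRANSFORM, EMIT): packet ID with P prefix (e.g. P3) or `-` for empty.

Answer: P6 P5 - P4

Derivation:
Tick 1: [PARSE:P1(v=12,ok=F), VALIDATE:-, TRANSFORM:-, EMIT:-] out:-; in:P1
Tick 2: [PARSE:P2(v=1,ok=F), VALIDATE:P1(v=12,ok=F), TRANSFORM:-, EMIT:-] out:-; in:P2
Tick 3: [PARSE:P3(v=1,ok=F), VALIDATE:P2(v=1,ok=T), TRANSFORM:P1(v=0,ok=F), EMIT:-] out:-; in:P3
Tick 4: [PARSE:P4(v=1,ok=F), VALIDATE:P3(v=1,ok=F), TRANSFORM:P2(v=4,ok=T), EMIT:P1(v=0,ok=F)] out:-; in:P4
Tick 5: [PARSE:-, VALIDATE:P4(v=1,ok=T), TRANSFORM:P3(v=0,ok=F), EMIT:P2(v=4,ok=T)] out:P1(v=0); in:-
Tick 6: [PARSE:P5(v=11,ok=F), VALIDATE:-, TRANSFORM:P4(v=4,ok=T), EMIT:P3(v=0,ok=F)] out:P2(v=4); in:P5
Tick 7: [PARSE:P6(v=15,ok=F), VALIDATE:P5(v=11,ok=F), TRANSFORM:-, EMIT:P4(v=4,ok=T)] out:P3(v=0); in:P6
At end of tick 7: ['P6', 'P5', '-', 'P4']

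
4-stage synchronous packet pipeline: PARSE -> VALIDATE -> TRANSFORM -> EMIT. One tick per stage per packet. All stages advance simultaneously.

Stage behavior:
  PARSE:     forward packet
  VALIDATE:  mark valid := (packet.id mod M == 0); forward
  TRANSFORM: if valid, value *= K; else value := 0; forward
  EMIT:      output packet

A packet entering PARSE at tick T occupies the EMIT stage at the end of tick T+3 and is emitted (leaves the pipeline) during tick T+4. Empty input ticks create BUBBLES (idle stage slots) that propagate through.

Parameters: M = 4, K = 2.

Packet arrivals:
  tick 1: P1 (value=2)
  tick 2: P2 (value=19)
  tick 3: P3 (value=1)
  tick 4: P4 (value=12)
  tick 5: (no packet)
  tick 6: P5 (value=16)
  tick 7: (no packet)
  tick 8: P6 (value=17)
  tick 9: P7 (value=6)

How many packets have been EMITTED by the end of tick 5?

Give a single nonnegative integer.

Answer: 1

Derivation:
Tick 1: [PARSE:P1(v=2,ok=F), VALIDATE:-, TRANSFORM:-, EMIT:-] out:-; in:P1
Tick 2: [PARSE:P2(v=19,ok=F), VALIDATE:P1(v=2,ok=F), TRANSFORM:-, EMIT:-] out:-; in:P2
Tick 3: [PARSE:P3(v=1,ok=F), VALIDATE:P2(v=19,ok=F), TRANSFORM:P1(v=0,ok=F), EMIT:-] out:-; in:P3
Tick 4: [PARSE:P4(v=12,ok=F), VALIDATE:P3(v=1,ok=F), TRANSFORM:P2(v=0,ok=F), EMIT:P1(v=0,ok=F)] out:-; in:P4
Tick 5: [PARSE:-, VALIDATE:P4(v=12,ok=T), TRANSFORM:P3(v=0,ok=F), EMIT:P2(v=0,ok=F)] out:P1(v=0); in:-
Emitted by tick 5: ['P1']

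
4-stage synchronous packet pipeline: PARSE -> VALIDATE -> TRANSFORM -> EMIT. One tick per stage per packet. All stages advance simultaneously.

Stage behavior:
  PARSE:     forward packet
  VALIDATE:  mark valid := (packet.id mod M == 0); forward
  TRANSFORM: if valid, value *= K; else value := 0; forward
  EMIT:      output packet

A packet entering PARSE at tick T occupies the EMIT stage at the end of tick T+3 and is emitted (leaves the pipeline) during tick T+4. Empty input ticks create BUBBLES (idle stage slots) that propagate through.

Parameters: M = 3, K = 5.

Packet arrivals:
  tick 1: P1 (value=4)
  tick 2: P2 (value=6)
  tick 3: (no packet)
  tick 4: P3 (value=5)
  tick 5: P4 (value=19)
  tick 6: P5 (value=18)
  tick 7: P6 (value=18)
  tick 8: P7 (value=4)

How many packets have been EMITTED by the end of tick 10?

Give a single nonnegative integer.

Answer: 5

Derivation:
Tick 1: [PARSE:P1(v=4,ok=F), VALIDATE:-, TRANSFORM:-, EMIT:-] out:-; in:P1
Tick 2: [PARSE:P2(v=6,ok=F), VALIDATE:P1(v=4,ok=F), TRANSFORM:-, EMIT:-] out:-; in:P2
Tick 3: [PARSE:-, VALIDATE:P2(v=6,ok=F), TRANSFORM:P1(v=0,ok=F), EMIT:-] out:-; in:-
Tick 4: [PARSE:P3(v=5,ok=F), VALIDATE:-, TRANSFORM:P2(v=0,ok=F), EMIT:P1(v=0,ok=F)] out:-; in:P3
Tick 5: [PARSE:P4(v=19,ok=F), VALIDATE:P3(v=5,ok=T), TRANSFORM:-, EMIT:P2(v=0,ok=F)] out:P1(v=0); in:P4
Tick 6: [PARSE:P5(v=18,ok=F), VALIDATE:P4(v=19,ok=F), TRANSFORM:P3(v=25,ok=T), EMIT:-] out:P2(v=0); in:P5
Tick 7: [PARSE:P6(v=18,ok=F), VALIDATE:P5(v=18,ok=F), TRANSFORM:P4(v=0,ok=F), EMIT:P3(v=25,ok=T)] out:-; in:P6
Tick 8: [PARSE:P7(v=4,ok=F), VALIDATE:P6(v=18,ok=T), TRANSFORM:P5(v=0,ok=F), EMIT:P4(v=0,ok=F)] out:P3(v=25); in:P7
Tick 9: [PARSE:-, VALIDATE:P7(v=4,ok=F), TRANSFORM:P6(v=90,ok=T), EMIT:P5(v=0,ok=F)] out:P4(v=0); in:-
Tick 10: [PARSE:-, VALIDATE:-, TRANSFORM:P7(v=0,ok=F), EMIT:P6(v=90,ok=T)] out:P5(v=0); in:-
Emitted by tick 10: ['P1', 'P2', 'P3', 'P4', 'P5']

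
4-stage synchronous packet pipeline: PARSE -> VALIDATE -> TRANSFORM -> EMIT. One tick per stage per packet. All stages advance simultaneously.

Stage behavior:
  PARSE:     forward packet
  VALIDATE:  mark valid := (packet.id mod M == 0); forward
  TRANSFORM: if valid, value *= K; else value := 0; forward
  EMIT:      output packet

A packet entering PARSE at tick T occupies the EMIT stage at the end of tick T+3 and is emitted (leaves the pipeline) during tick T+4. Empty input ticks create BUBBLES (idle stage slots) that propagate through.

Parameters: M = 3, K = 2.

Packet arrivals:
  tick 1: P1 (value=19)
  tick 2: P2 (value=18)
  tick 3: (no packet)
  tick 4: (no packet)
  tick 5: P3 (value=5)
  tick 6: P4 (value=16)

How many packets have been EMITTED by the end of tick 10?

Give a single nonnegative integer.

Tick 1: [PARSE:P1(v=19,ok=F), VALIDATE:-, TRANSFORM:-, EMIT:-] out:-; in:P1
Tick 2: [PARSE:P2(v=18,ok=F), VALIDATE:P1(v=19,ok=F), TRANSFORM:-, EMIT:-] out:-; in:P2
Tick 3: [PARSE:-, VALIDATE:P2(v=18,ok=F), TRANSFORM:P1(v=0,ok=F), EMIT:-] out:-; in:-
Tick 4: [PARSE:-, VALIDATE:-, TRANSFORM:P2(v=0,ok=F), EMIT:P1(v=0,ok=F)] out:-; in:-
Tick 5: [PARSE:P3(v=5,ok=F), VALIDATE:-, TRANSFORM:-, EMIT:P2(v=0,ok=F)] out:P1(v=0); in:P3
Tick 6: [PARSE:P4(v=16,ok=F), VALIDATE:P3(v=5,ok=T), TRANSFORM:-, EMIT:-] out:P2(v=0); in:P4
Tick 7: [PARSE:-, VALIDATE:P4(v=16,ok=F), TRANSFORM:P3(v=10,ok=T), EMIT:-] out:-; in:-
Tick 8: [PARSE:-, VALIDATE:-, TRANSFORM:P4(v=0,ok=F), EMIT:P3(v=10,ok=T)] out:-; in:-
Tick 9: [PARSE:-, VALIDATE:-, TRANSFORM:-, EMIT:P4(v=0,ok=F)] out:P3(v=10); in:-
Tick 10: [PARSE:-, VALIDATE:-, TRANSFORM:-, EMIT:-] out:P4(v=0); in:-
Emitted by tick 10: ['P1', 'P2', 'P3', 'P4']

Answer: 4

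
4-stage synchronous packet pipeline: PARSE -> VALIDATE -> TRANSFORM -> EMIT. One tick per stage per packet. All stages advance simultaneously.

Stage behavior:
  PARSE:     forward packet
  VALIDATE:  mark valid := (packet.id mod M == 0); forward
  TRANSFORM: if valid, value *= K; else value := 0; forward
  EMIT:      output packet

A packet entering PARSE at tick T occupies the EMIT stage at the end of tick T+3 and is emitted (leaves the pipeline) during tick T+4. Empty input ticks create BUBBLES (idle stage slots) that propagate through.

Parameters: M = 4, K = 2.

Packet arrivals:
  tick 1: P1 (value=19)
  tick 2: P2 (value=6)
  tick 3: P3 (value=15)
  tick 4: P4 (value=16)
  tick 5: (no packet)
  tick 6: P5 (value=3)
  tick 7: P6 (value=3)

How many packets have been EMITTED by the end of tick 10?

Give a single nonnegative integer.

Tick 1: [PARSE:P1(v=19,ok=F), VALIDATE:-, TRANSFORM:-, EMIT:-] out:-; in:P1
Tick 2: [PARSE:P2(v=6,ok=F), VALIDATE:P1(v=19,ok=F), TRANSFORM:-, EMIT:-] out:-; in:P2
Tick 3: [PARSE:P3(v=15,ok=F), VALIDATE:P2(v=6,ok=F), TRANSFORM:P1(v=0,ok=F), EMIT:-] out:-; in:P3
Tick 4: [PARSE:P4(v=16,ok=F), VALIDATE:P3(v=15,ok=F), TRANSFORM:P2(v=0,ok=F), EMIT:P1(v=0,ok=F)] out:-; in:P4
Tick 5: [PARSE:-, VALIDATE:P4(v=16,ok=T), TRANSFORM:P3(v=0,ok=F), EMIT:P2(v=0,ok=F)] out:P1(v=0); in:-
Tick 6: [PARSE:P5(v=3,ok=F), VALIDATE:-, TRANSFORM:P4(v=32,ok=T), EMIT:P3(v=0,ok=F)] out:P2(v=0); in:P5
Tick 7: [PARSE:P6(v=3,ok=F), VALIDATE:P5(v=3,ok=F), TRANSFORM:-, EMIT:P4(v=32,ok=T)] out:P3(v=0); in:P6
Tick 8: [PARSE:-, VALIDATE:P6(v=3,ok=F), TRANSFORM:P5(v=0,ok=F), EMIT:-] out:P4(v=32); in:-
Tick 9: [PARSE:-, VALIDATE:-, TRANSFORM:P6(v=0,ok=F), EMIT:P5(v=0,ok=F)] out:-; in:-
Tick 10: [PARSE:-, VALIDATE:-, TRANSFORM:-, EMIT:P6(v=0,ok=F)] out:P5(v=0); in:-
Emitted by tick 10: ['P1', 'P2', 'P3', 'P4', 'P5']

Answer: 5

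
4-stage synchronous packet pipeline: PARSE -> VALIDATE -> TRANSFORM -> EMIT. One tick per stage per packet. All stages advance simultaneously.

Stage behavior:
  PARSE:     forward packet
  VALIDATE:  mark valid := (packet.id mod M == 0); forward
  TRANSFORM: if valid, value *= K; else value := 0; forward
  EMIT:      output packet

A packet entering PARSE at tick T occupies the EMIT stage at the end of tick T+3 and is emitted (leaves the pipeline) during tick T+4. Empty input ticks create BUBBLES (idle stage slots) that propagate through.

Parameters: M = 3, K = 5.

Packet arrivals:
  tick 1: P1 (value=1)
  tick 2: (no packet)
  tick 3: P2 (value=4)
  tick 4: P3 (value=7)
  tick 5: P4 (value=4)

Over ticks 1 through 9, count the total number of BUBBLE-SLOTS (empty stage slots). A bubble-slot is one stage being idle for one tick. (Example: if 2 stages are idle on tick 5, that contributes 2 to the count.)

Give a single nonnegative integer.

Answer: 20

Derivation:
Tick 1: [PARSE:P1(v=1,ok=F), VALIDATE:-, TRANSFORM:-, EMIT:-] out:-; bubbles=3
Tick 2: [PARSE:-, VALIDATE:P1(v=1,ok=F), TRANSFORM:-, EMIT:-] out:-; bubbles=3
Tick 3: [PARSE:P2(v=4,ok=F), VALIDATE:-, TRANSFORM:P1(v=0,ok=F), EMIT:-] out:-; bubbles=2
Tick 4: [PARSE:P3(v=7,ok=F), VALIDATE:P2(v=4,ok=F), TRANSFORM:-, EMIT:P1(v=0,ok=F)] out:-; bubbles=1
Tick 5: [PARSE:P4(v=4,ok=F), VALIDATE:P3(v=7,ok=T), TRANSFORM:P2(v=0,ok=F), EMIT:-] out:P1(v=0); bubbles=1
Tick 6: [PARSE:-, VALIDATE:P4(v=4,ok=F), TRANSFORM:P3(v=35,ok=T), EMIT:P2(v=0,ok=F)] out:-; bubbles=1
Tick 7: [PARSE:-, VALIDATE:-, TRANSFORM:P4(v=0,ok=F), EMIT:P3(v=35,ok=T)] out:P2(v=0); bubbles=2
Tick 8: [PARSE:-, VALIDATE:-, TRANSFORM:-, EMIT:P4(v=0,ok=F)] out:P3(v=35); bubbles=3
Tick 9: [PARSE:-, VALIDATE:-, TRANSFORM:-, EMIT:-] out:P4(v=0); bubbles=4
Total bubble-slots: 20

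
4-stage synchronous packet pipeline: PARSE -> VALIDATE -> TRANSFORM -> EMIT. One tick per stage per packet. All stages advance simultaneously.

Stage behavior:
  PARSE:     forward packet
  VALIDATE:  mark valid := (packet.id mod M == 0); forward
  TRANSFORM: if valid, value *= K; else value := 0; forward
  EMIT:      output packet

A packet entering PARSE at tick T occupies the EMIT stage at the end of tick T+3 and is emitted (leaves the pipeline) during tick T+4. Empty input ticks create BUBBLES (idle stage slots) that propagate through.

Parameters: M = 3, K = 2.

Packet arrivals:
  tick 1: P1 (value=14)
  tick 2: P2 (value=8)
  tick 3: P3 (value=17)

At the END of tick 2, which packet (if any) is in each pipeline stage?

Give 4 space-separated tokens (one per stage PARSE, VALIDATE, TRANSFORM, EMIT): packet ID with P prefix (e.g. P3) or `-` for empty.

Tick 1: [PARSE:P1(v=14,ok=F), VALIDATE:-, TRANSFORM:-, EMIT:-] out:-; in:P1
Tick 2: [PARSE:P2(v=8,ok=F), VALIDATE:P1(v=14,ok=F), TRANSFORM:-, EMIT:-] out:-; in:P2
At end of tick 2: ['P2', 'P1', '-', '-']

Answer: P2 P1 - -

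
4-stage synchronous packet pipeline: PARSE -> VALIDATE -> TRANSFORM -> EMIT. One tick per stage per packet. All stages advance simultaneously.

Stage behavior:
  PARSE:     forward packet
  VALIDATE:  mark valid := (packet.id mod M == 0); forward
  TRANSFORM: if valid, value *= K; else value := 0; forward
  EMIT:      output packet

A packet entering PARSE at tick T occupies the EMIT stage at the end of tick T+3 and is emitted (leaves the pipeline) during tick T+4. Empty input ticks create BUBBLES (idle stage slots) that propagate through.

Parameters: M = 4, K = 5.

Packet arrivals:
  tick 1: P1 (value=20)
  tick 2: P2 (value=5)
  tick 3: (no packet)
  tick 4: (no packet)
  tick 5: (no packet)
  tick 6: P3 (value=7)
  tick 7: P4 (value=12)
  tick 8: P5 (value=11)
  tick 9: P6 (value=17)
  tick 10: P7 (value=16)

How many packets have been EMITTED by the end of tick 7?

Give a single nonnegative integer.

Answer: 2

Derivation:
Tick 1: [PARSE:P1(v=20,ok=F), VALIDATE:-, TRANSFORM:-, EMIT:-] out:-; in:P1
Tick 2: [PARSE:P2(v=5,ok=F), VALIDATE:P1(v=20,ok=F), TRANSFORM:-, EMIT:-] out:-; in:P2
Tick 3: [PARSE:-, VALIDATE:P2(v=5,ok=F), TRANSFORM:P1(v=0,ok=F), EMIT:-] out:-; in:-
Tick 4: [PARSE:-, VALIDATE:-, TRANSFORM:P2(v=0,ok=F), EMIT:P1(v=0,ok=F)] out:-; in:-
Tick 5: [PARSE:-, VALIDATE:-, TRANSFORM:-, EMIT:P2(v=0,ok=F)] out:P1(v=0); in:-
Tick 6: [PARSE:P3(v=7,ok=F), VALIDATE:-, TRANSFORM:-, EMIT:-] out:P2(v=0); in:P3
Tick 7: [PARSE:P4(v=12,ok=F), VALIDATE:P3(v=7,ok=F), TRANSFORM:-, EMIT:-] out:-; in:P4
Emitted by tick 7: ['P1', 'P2']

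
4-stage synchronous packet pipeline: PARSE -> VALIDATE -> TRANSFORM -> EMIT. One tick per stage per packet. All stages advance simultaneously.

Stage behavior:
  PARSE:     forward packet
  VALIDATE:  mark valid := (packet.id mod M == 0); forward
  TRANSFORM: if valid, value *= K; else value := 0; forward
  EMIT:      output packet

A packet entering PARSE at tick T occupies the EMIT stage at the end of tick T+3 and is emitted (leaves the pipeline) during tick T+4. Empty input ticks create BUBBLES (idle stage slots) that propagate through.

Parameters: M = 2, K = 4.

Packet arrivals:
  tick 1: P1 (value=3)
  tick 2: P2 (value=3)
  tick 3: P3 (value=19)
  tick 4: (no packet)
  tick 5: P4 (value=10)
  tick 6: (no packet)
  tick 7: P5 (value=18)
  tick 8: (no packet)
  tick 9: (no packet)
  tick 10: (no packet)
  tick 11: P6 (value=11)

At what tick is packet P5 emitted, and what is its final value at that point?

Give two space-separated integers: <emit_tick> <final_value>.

Tick 1: [PARSE:P1(v=3,ok=F), VALIDATE:-, TRANSFORM:-, EMIT:-] out:-; in:P1
Tick 2: [PARSE:P2(v=3,ok=F), VALIDATE:P1(v=3,ok=F), TRANSFORM:-, EMIT:-] out:-; in:P2
Tick 3: [PARSE:P3(v=19,ok=F), VALIDATE:P2(v=3,ok=T), TRANSFORM:P1(v=0,ok=F), EMIT:-] out:-; in:P3
Tick 4: [PARSE:-, VALIDATE:P3(v=19,ok=F), TRANSFORM:P2(v=12,ok=T), EMIT:P1(v=0,ok=F)] out:-; in:-
Tick 5: [PARSE:P4(v=10,ok=F), VALIDATE:-, TRANSFORM:P3(v=0,ok=F), EMIT:P2(v=12,ok=T)] out:P1(v=0); in:P4
Tick 6: [PARSE:-, VALIDATE:P4(v=10,ok=T), TRANSFORM:-, EMIT:P3(v=0,ok=F)] out:P2(v=12); in:-
Tick 7: [PARSE:P5(v=18,ok=F), VALIDATE:-, TRANSFORM:P4(v=40,ok=T), EMIT:-] out:P3(v=0); in:P5
Tick 8: [PARSE:-, VALIDATE:P5(v=18,ok=F), TRANSFORM:-, EMIT:P4(v=40,ok=T)] out:-; in:-
Tick 9: [PARSE:-, VALIDATE:-, TRANSFORM:P5(v=0,ok=F), EMIT:-] out:P4(v=40); in:-
Tick 10: [PARSE:-, VALIDATE:-, TRANSFORM:-, EMIT:P5(v=0,ok=F)] out:-; in:-
Tick 11: [PARSE:P6(v=11,ok=F), VALIDATE:-, TRANSFORM:-, EMIT:-] out:P5(v=0); in:P6
Tick 12: [PARSE:-, VALIDATE:P6(v=11,ok=T), TRANSFORM:-, EMIT:-] out:-; in:-
Tick 13: [PARSE:-, VALIDATE:-, TRANSFORM:P6(v=44,ok=T), EMIT:-] out:-; in:-
Tick 14: [PARSE:-, VALIDATE:-, TRANSFORM:-, EMIT:P6(v=44,ok=T)] out:-; in:-
Tick 15: [PARSE:-, VALIDATE:-, TRANSFORM:-, EMIT:-] out:P6(v=44); in:-
P5: arrives tick 7, valid=False (id=5, id%2=1), emit tick 11, final value 0

Answer: 11 0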